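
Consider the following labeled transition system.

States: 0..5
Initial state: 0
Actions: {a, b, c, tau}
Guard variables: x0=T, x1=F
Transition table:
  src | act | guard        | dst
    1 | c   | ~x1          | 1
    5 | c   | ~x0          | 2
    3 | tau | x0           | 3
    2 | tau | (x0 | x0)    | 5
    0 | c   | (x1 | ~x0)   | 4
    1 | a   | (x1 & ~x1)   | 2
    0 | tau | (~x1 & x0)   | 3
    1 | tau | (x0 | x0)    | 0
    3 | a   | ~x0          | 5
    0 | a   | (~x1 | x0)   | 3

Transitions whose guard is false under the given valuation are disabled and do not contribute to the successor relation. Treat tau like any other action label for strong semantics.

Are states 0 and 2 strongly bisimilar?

Answer: NOT BISIMILAR

Trace:
Refine partition for ~:
  round 0: {{0,1,2,3,4,5}}
  round 1: {{0},{1},{2,3},{4,5}}
  round 2: {{0},{1},{2},{3},{4,5}}
stable after 3 split(s): 5 block(s)
0∈{0}, 2∈{2}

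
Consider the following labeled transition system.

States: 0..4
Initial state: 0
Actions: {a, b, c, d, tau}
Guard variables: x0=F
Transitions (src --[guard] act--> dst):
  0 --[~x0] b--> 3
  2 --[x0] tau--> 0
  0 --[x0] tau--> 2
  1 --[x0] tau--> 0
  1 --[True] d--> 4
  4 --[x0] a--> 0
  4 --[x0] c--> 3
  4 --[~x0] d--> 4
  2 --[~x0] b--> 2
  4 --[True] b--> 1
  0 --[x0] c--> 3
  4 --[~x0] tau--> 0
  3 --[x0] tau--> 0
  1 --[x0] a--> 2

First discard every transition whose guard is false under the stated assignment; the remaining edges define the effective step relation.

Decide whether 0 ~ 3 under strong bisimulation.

Bisimulation quotient by refinement:
  round 0: {{0,1,2,3,4}}
  round 1: {{0,2},{1},{3},{4}}
  round 2: {{0},{1},{2},{3},{4}}
stable after 3 split(s): 5 block(s)
[0]={0}  [3]={3}

Answer: NOT BISIMILAR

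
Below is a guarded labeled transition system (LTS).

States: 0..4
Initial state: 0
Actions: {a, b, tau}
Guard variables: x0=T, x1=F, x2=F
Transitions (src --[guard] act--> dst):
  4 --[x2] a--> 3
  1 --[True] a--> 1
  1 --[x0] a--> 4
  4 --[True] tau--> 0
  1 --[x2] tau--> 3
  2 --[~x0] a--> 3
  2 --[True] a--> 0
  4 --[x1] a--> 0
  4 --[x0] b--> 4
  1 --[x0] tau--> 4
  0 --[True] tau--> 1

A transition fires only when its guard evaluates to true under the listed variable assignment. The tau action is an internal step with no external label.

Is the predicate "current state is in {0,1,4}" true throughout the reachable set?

Inv-set: {0,1,4}
Reachable = {0,1,4}
  0: ✓
  1: ✓
  4: ✓

Answer: INVARIANT HOLDS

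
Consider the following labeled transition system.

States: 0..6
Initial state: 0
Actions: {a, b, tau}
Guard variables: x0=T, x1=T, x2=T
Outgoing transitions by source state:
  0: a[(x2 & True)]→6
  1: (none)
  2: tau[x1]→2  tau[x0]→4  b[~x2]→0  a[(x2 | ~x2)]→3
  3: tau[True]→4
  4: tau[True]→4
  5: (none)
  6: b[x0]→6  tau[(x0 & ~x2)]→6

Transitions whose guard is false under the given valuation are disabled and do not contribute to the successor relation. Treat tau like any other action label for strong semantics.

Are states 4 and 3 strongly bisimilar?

Compute ~ classes (split until stable):
  π0 = {{0,1,2,3,4,5,6}}
  π1 = {{0},{1,5},{2},{3,4},{6}}
5 equivalence class(es) (converged in 2)
[4]={3,4}  [3]={3,4}

Answer: BISIMILAR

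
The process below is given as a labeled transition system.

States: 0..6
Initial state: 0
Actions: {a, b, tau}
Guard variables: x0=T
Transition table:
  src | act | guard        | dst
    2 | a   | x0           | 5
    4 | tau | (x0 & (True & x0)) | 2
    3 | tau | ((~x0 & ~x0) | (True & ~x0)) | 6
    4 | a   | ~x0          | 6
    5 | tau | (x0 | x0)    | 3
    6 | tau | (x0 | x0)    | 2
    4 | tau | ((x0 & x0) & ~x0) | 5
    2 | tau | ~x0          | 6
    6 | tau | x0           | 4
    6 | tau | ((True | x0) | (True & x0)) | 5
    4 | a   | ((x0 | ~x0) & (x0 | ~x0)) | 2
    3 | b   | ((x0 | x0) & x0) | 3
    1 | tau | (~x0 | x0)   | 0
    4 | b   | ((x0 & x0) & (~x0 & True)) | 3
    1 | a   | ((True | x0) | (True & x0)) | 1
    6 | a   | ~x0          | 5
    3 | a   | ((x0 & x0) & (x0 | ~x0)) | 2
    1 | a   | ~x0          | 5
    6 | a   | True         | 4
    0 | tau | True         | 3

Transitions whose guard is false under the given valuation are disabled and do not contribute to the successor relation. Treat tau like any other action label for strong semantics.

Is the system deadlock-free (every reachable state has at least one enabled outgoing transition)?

Answer: DEADLOCK-FREE

Trace:
Reach set: {0,2,3,5}
  0: tau→3  [deg 1]
  2: a→5  [deg 1]
  3: a→2  b→3  [deg 2]
  5: tau→3  [deg 1]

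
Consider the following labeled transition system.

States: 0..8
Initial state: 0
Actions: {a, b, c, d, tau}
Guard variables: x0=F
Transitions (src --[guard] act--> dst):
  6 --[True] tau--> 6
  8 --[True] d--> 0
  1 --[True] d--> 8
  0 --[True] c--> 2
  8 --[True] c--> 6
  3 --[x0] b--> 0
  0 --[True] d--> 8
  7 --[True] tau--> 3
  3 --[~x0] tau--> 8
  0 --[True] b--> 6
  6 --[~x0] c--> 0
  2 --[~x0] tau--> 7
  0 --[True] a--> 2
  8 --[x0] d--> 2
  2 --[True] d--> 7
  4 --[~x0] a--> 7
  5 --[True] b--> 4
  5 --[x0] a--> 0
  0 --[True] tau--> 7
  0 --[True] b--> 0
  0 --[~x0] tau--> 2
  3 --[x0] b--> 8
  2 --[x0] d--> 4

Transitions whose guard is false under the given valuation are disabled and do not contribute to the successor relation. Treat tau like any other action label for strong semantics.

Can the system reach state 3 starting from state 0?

Answer: REACHABLE

Analysis:
18 transition(s) survive guard evaluation.
depth 0: {0}
depth 1: {2,6,7,8}  total {0,2,6,7,8}
depth 2: {3}  total {0,2,3,6,7,8}
Reachable = {0,2,3,6,7,8}
Path to 3: tau·tau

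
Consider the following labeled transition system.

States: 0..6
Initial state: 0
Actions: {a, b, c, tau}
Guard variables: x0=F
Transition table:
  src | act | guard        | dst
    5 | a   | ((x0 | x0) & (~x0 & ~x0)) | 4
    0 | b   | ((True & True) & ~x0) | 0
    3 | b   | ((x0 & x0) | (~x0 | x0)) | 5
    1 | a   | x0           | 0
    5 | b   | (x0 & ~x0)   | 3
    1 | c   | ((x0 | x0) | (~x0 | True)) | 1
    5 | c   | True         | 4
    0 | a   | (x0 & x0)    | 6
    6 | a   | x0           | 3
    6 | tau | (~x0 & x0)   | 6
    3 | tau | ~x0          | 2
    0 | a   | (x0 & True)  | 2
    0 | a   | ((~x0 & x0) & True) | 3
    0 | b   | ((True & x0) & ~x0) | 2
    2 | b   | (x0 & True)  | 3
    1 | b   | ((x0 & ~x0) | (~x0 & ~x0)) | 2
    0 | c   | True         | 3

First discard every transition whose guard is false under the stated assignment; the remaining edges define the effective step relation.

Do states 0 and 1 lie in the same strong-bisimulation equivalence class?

Refine partition for ~:
  P[0] = {{0,1,2,3,4,5,6}}
  P[1] = {{0,1},{2,4,6},{3},{5}}
  P[2] = {{0},{1},{2,4,6},{3},{5}}
5 equivalence class(es) (converged in 3)
0∈{0}, 1∈{1}

Answer: NOT BISIMILAR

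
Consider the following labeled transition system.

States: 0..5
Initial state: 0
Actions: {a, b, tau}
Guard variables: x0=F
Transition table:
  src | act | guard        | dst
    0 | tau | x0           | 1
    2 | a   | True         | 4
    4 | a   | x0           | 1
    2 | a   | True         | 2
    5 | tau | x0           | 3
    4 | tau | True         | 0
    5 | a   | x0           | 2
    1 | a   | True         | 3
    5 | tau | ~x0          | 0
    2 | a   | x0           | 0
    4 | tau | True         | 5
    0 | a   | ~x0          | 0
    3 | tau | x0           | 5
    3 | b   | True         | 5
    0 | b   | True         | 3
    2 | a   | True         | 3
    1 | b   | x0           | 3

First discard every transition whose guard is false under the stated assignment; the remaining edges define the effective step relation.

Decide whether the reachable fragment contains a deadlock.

Reachable = {0,3,5}
  0: a→0  b→3  [2 exit(s)]
  3: b→5  [1 exit(s)]
  5: tau→0  [1 exit(s)]

Answer: DEADLOCK-FREE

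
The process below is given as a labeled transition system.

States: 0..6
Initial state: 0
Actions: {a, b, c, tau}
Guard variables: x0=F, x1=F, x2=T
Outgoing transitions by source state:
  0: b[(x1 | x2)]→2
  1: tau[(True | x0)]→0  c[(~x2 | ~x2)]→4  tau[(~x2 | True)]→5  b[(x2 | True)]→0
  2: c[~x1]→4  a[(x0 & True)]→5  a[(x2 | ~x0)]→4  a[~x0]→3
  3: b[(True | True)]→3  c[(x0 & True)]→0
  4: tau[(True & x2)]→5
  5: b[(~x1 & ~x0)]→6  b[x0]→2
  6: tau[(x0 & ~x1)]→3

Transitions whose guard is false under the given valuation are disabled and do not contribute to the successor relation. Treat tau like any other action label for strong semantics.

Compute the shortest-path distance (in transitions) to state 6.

BFS to 6:
  depth 0: {0}
  depth 1: {2}
  depth 2: {3,4}
  depth 3: {5}
  depth 4: {6}
6 enters at depth 4; path b·a·tau·b

Answer: 4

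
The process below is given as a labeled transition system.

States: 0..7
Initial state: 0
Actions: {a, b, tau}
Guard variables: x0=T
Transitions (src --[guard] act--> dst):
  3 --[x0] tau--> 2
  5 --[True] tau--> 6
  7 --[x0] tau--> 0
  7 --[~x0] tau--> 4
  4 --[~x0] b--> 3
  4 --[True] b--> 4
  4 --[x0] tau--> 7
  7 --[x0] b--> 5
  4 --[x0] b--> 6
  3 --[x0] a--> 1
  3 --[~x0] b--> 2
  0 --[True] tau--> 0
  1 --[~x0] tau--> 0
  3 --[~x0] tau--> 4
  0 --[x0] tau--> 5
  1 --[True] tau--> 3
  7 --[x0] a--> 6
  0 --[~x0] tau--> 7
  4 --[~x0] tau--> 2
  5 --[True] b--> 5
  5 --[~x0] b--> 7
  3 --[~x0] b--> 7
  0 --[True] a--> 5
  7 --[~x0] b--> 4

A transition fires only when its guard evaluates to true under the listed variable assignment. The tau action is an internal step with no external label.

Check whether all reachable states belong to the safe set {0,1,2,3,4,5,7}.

Answer: INVARIANT VIOLATED at state 6

Working:
Safe = {0,1,2,3,4,5,7}
Reach set: {0,5,6}
  0: ✓
  5: ✓
  6: ✗ unsafe
witness against invariant: tau·tau → 6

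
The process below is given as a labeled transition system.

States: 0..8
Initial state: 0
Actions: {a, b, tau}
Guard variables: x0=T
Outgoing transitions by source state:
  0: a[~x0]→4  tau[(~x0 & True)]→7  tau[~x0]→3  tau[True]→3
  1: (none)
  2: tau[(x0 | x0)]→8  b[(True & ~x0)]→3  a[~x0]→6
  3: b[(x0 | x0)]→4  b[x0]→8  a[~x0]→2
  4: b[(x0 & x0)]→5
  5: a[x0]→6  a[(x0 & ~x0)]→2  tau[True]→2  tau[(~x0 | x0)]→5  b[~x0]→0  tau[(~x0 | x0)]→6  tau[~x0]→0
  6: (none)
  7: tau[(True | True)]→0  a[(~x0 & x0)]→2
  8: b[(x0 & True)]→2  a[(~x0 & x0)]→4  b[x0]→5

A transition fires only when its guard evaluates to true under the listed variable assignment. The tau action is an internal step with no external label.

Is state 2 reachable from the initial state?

Answer: REACHABLE

Trace:
After dropping false guards: 12 live edges.
Layer 0: {0}
Layer 1: {3}  total {0,3}
Layer 2: {4,8}  total {0,3,4,8}
Layer 3: {2,5}  total {0,2,3,4,5,8}
Layer 4: {6}  total {0,2,3,4,5,6,8}
Reachable = {0,2,3,4,5,6,8}
witness 2: tau·b·b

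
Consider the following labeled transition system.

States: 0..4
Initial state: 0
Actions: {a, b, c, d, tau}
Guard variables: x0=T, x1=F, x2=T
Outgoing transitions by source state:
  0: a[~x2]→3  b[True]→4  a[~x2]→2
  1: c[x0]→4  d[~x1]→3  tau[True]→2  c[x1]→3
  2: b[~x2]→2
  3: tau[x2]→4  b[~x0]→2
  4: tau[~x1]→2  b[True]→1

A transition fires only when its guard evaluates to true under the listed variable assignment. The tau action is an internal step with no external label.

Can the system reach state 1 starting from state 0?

Guard filter leaves 7 enabled edge(s).
L0 = {0}
L1 = {4}  total {0,4}
L2 = {1,2}  total {0,1,2,4}
L3 = {3}  total {0,1,2,3,4}
Reach set: {0,1,2,3,4}
trace reaching 1: b·b

Answer: REACHABLE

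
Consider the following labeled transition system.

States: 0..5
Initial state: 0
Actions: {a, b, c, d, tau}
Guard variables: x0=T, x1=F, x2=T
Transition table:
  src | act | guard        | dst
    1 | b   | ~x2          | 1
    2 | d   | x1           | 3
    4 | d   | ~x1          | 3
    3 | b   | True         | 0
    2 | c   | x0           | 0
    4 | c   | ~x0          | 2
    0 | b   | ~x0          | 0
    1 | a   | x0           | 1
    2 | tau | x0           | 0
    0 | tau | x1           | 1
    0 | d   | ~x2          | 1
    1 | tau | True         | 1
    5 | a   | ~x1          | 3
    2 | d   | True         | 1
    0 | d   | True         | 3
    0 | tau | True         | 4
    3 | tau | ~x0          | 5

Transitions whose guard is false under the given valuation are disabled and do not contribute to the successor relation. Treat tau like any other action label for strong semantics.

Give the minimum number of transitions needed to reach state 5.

Layered search for 5:
  depth 0: {0}
  depth 1: {3,4}
5 never appears.

Answer: UNREACHABLE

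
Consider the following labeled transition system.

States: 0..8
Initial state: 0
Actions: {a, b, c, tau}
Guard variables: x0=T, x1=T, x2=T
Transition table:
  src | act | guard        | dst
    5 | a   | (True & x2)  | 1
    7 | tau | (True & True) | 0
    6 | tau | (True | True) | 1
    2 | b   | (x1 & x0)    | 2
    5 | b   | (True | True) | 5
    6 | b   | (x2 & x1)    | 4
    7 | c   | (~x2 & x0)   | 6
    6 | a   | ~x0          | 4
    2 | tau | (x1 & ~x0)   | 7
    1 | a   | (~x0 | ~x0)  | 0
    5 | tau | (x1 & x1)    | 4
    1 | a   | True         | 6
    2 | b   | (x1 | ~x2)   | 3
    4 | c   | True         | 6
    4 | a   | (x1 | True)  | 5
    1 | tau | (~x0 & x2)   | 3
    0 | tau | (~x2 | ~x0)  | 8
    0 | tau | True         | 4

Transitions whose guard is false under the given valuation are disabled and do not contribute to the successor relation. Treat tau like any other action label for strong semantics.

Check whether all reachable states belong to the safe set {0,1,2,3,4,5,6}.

Answer: INVARIANT HOLDS

Analysis:
Safe = {0,1,2,3,4,5,6}
R = {0,1,4,5,6}
  0: safe
  1: safe
  4: safe
  5: safe
  6: safe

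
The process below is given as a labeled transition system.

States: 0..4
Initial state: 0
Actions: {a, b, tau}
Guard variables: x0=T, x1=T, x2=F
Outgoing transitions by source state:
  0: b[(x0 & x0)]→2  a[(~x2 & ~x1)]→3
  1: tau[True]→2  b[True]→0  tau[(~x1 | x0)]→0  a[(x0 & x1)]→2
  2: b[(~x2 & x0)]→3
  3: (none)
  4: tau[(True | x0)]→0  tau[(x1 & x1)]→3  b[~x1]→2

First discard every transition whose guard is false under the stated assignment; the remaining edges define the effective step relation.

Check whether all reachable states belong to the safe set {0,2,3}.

Answer: INVARIANT HOLDS

Trace:
Inv-set: {0,2,3}
Reach set: {0,2,3}
  0: ok
  2: ok
  3: ok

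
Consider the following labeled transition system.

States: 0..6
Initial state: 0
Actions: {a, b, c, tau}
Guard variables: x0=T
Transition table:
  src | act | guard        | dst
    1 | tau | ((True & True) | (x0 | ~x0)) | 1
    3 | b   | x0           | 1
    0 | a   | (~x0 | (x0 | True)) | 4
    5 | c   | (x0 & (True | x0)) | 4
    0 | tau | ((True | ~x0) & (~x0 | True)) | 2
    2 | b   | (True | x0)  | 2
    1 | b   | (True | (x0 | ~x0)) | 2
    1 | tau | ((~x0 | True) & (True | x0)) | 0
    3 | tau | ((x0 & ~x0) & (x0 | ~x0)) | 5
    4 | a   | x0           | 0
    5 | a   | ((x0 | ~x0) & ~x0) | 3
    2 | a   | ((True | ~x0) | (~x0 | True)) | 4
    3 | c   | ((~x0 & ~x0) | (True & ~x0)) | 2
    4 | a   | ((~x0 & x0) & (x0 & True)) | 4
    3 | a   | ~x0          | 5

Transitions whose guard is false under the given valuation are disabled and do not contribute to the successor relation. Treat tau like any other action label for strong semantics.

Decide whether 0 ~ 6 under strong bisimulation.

Answer: NOT BISIMILAR

Trace:
Refine partition for ~:
  round 0: {{0,1,2,3,4,5,6}}
  round 1: {{0},{1},{2},{3},{4},{5},{6}}
7 equivalence class(es) (converged in 2)
0∈{0}, 6∈{6}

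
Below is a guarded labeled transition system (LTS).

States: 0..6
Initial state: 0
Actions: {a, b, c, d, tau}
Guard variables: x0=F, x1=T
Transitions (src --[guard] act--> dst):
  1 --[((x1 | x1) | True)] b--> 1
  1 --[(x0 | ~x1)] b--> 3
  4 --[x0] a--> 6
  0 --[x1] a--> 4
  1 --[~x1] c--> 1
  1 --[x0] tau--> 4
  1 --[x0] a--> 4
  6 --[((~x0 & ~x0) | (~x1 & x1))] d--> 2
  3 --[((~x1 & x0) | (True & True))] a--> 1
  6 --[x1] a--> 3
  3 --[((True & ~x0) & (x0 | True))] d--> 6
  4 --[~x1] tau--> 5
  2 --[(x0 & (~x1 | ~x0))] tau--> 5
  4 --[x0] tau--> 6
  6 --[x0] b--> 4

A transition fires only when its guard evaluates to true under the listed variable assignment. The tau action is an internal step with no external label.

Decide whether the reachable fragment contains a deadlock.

R = {0,4}
  0: a→4  [1 exit(s)]
  4: ∅  [STUCK]
witness 4: a

Answer: DEADLOCK at state 4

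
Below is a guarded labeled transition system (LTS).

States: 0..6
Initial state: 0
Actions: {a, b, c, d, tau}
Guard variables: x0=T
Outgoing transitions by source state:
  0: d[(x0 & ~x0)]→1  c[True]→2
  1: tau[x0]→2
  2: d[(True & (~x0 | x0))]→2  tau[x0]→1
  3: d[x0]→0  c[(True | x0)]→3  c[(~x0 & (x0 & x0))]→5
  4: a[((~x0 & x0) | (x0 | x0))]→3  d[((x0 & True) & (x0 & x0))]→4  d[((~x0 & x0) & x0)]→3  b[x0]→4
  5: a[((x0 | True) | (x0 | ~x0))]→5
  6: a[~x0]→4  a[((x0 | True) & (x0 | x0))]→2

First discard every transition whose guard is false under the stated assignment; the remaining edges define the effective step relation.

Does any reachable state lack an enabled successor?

Answer: DEADLOCK-FREE

Trace:
R = {0,1,2}
  0: c→2  [1 out]
  1: tau→2  [1 out]
  2: d→2  tau→1  [2 out]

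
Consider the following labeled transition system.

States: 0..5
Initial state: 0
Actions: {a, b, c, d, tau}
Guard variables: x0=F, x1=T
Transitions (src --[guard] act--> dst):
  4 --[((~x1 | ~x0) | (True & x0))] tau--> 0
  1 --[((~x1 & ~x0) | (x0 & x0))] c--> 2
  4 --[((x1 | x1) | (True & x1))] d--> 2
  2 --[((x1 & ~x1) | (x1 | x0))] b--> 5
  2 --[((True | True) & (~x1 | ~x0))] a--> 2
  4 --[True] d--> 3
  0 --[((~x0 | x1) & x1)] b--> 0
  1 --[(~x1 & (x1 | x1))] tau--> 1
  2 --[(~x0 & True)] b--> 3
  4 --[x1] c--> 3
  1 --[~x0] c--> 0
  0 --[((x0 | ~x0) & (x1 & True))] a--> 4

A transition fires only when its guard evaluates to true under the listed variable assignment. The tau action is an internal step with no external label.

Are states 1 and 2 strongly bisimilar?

Answer: NOT BISIMILAR

Trace:
Bisimulation quotient by refinement:
  P[0] = {{0,1,2,3,4,5}}
  P[1] = {{0,2},{1},{3,5},{4}}
  P[2] = {{0},{1},{2},{3,5},{4}}
stable after 3 split(s): 5 block(s)
class of 1: {1}; class of 2: {2}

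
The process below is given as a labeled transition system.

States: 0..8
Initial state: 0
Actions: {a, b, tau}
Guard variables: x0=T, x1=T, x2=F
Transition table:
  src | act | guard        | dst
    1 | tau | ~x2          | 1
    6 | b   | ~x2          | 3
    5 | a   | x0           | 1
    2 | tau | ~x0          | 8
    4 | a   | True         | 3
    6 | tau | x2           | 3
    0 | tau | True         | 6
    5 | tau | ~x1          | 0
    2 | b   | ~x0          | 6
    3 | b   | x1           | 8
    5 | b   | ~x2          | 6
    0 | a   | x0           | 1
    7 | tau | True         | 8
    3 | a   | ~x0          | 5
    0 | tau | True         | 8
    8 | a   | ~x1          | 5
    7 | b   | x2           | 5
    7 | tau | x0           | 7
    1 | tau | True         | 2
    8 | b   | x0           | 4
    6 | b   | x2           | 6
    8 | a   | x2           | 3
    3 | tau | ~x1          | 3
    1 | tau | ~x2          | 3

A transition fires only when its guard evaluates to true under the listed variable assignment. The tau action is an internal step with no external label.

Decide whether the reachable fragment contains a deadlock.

Reachable = {0,1,2,3,4,6,8}
  0: a→1  tau→6  tau→8  [3 out]
  1: tau→1  tau→2  tau→3  [3 out]
  2: ∅  [no exit]
  3: b→8  [1 out]
  4: a→3  [1 out]
  6: b→3  [1 out]
  8: b→4  [1 out]
Path to 2: a·tau

Answer: DEADLOCK at state 2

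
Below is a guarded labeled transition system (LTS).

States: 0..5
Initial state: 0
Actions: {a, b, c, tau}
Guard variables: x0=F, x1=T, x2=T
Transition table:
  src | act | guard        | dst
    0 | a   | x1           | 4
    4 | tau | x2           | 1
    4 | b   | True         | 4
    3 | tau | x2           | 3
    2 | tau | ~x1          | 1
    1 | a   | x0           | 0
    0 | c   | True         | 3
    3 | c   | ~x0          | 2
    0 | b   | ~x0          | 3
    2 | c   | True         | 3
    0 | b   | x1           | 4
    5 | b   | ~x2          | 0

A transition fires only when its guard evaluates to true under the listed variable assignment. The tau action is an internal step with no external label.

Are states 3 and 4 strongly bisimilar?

Answer: NOT BISIMILAR

Trace:
Compute ~ classes (split until stable):
  round 0: {{0,1,2,3,4,5}}
  round 1: {{0},{1,5},{2},{3},{4}}
Fixed point at round 2; 5 class(es).
[3]={3}  [4]={4}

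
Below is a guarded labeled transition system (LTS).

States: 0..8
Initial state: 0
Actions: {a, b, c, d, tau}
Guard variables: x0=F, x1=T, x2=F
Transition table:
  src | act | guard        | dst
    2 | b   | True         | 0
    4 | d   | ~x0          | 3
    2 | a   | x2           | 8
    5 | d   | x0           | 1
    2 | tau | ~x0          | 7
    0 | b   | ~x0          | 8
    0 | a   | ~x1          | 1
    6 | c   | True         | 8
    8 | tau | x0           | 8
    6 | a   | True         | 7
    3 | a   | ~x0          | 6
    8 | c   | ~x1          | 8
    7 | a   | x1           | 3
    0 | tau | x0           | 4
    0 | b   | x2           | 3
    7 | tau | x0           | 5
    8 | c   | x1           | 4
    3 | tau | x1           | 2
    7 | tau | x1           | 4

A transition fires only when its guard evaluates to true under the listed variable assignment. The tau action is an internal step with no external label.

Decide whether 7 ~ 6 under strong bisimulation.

Bisimulation quotient by refinement:
  π0 = {{0,1,2,3,4,5,6,7,8}}
  π1 = {{0},{1,5},{2},{3,7},{4},{6},{8}}
  π2 = {{0},{1,5},{2},{3},{4},{6},{7},{8}}
8 equivalence class(es) (converged in 3)
7∈{7}, 6∈{6}

Answer: NOT BISIMILAR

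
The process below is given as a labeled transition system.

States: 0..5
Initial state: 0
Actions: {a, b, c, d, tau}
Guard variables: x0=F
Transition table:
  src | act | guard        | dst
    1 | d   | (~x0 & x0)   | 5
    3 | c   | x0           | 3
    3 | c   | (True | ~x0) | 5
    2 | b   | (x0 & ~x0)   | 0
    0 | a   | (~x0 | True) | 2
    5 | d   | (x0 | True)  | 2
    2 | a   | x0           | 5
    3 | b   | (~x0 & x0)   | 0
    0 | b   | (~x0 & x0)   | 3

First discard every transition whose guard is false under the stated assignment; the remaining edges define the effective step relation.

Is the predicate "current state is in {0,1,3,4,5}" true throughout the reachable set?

Answer: INVARIANT VIOLATED at state 2

Working:
Inv-set: {0,1,3,4,5}
Reachable = {0,2}
  0: ✓
  2: VIOLATES
witness against invariant: a → 2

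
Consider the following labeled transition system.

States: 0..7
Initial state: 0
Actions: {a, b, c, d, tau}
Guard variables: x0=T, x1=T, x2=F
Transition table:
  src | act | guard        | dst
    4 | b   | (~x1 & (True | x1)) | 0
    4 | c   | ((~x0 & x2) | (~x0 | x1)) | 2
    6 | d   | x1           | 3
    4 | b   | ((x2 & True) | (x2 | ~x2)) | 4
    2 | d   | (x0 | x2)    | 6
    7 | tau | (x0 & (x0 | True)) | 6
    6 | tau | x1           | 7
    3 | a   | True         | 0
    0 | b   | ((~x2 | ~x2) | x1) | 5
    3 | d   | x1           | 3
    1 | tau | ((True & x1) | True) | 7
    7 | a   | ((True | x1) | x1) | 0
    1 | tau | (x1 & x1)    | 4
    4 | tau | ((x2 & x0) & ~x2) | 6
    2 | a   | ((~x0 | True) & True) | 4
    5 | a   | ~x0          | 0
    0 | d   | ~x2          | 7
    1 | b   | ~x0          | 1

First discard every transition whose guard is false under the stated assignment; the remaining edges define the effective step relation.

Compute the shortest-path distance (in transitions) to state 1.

Layered search for 1:
  depth 0: {0}
  depth 1: {5,7}
  depth 2: {6}
  depth 3: {3}
1 never appears.

Answer: UNREACHABLE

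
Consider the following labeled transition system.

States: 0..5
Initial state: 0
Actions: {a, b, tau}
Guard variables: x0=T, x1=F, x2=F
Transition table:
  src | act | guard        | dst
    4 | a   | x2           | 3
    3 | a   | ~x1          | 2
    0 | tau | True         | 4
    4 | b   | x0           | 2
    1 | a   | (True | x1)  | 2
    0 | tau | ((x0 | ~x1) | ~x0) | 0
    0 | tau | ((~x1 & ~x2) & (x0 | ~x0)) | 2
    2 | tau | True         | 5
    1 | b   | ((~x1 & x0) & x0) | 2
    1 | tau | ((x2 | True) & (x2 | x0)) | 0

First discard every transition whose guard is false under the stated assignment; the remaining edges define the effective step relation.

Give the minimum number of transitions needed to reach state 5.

Layered search for 5:
  Layer 0: {0}
  Layer 1: {2,4}
  Layer 2: {5}
5 enters at depth 2; path tau·tau

Answer: 2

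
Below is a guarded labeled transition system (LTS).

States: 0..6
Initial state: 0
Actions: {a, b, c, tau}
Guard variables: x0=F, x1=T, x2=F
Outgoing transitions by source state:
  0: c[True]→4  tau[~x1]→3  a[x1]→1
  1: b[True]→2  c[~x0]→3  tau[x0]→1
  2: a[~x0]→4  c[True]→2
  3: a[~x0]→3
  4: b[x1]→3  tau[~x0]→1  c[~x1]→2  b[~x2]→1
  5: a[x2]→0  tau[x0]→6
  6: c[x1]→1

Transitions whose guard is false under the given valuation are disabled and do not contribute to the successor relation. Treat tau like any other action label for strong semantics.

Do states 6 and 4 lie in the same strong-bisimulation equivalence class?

Compute ~ classes (split until stable):
  π0 = {{0,1,2,3,4,5,6}}
  π1 = {{0,2},{1},{3},{4},{5},{6}}
  π2 = {{0},{1},{2},{3},{4},{5},{6}}
Fixed point at round 3; 7 class(es).
class of 6: {6}; class of 4: {4}

Answer: NOT BISIMILAR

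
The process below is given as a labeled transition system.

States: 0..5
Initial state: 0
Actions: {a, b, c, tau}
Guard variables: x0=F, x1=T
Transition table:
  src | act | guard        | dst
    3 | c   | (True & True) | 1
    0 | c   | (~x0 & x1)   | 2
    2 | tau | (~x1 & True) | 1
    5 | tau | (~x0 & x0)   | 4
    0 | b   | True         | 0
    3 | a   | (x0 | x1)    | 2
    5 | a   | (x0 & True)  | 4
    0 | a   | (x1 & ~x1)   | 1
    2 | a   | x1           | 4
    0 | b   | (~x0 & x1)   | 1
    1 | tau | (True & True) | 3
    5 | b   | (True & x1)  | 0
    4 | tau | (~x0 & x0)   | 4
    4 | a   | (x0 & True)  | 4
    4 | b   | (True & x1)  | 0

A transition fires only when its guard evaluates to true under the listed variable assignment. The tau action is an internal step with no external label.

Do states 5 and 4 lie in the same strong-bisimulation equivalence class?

Answer: BISIMILAR

Working:
Refine partition for ~:
  π0 = {{0,1,2,3,4,5}}
  π1 = {{0},{1},{2},{3},{4,5}}
stable after 2 split(s): 5 block(s)
class of 5: {4,5}; class of 4: {4,5}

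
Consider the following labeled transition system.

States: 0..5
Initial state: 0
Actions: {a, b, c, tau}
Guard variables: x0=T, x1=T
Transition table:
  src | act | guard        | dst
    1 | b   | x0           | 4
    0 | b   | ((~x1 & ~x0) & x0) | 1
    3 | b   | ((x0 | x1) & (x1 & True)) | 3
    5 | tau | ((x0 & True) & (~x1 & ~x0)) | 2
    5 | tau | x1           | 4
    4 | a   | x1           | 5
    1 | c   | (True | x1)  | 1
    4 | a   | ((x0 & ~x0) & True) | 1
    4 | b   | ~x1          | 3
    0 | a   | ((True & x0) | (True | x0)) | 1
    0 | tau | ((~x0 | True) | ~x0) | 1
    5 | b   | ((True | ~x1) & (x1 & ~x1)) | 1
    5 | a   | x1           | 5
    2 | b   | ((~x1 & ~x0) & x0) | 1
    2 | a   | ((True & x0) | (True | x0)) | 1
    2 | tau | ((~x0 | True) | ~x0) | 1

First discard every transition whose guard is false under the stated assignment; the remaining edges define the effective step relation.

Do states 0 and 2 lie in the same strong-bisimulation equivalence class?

Refine partition for ~:
  round 0: {{0,1,2,3,4,5}}
  round 1: {{0,2,5},{1},{3},{4}}
  round 2: {{0,2},{1},{3},{4},{5}}
Fixed point at round 3; 5 class(es).
[0]={0,2}  [2]={0,2}

Answer: BISIMILAR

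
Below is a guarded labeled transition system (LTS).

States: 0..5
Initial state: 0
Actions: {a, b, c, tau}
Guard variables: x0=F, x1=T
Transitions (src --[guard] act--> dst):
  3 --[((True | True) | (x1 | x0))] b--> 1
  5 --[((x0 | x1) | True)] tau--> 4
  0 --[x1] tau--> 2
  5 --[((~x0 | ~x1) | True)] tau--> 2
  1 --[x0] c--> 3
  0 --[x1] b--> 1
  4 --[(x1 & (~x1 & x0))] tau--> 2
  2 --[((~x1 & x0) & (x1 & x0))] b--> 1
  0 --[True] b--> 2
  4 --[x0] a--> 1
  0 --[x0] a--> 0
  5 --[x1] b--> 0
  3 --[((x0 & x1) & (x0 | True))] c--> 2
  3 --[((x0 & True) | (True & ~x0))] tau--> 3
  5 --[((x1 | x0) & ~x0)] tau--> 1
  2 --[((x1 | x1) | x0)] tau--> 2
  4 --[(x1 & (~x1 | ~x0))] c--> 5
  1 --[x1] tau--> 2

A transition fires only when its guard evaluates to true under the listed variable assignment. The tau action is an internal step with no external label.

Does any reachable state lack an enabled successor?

R = {0,1,2}
  0: b→1  b→2  tau→2  [deg 3]
  1: tau→2  [deg 1]
  2: tau→2  [deg 1]

Answer: DEADLOCK-FREE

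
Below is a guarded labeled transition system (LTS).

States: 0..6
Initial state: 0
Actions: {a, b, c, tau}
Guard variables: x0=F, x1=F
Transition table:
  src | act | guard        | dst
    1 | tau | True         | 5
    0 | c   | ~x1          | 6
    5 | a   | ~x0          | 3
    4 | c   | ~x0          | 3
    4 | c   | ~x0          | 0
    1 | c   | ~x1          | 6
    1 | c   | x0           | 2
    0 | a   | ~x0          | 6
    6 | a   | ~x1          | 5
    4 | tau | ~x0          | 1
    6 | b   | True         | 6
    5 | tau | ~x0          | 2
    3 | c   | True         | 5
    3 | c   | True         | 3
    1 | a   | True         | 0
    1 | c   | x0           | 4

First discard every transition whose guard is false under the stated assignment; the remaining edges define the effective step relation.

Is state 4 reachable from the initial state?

Answer: UNREACHABLE

Working:
After dropping false guards: 14 live edges.
Layer 0: {0}
Layer 1: {6}  now seen {0,6}
Layer 2: {5}  now seen {0,5,6}
Layer 3: {2,3}  now seen {0,2,3,5,6}
Reach set: {0,2,3,5,6}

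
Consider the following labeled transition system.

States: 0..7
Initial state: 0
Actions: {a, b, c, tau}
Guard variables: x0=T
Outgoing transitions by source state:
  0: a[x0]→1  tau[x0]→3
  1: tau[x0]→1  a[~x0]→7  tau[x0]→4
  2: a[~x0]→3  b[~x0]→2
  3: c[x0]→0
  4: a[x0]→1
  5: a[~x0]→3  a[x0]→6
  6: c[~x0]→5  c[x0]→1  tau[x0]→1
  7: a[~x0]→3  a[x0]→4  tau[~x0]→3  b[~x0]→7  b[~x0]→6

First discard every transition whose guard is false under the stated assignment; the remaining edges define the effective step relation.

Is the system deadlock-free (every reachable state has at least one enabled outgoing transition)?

Reach set: {0,1,3,4}
  0: a→1  tau→3  [2 out]
  1: tau→1  tau→4  [2 out]
  3: c→0  [1 out]
  4: a→1  [1 out]

Answer: DEADLOCK-FREE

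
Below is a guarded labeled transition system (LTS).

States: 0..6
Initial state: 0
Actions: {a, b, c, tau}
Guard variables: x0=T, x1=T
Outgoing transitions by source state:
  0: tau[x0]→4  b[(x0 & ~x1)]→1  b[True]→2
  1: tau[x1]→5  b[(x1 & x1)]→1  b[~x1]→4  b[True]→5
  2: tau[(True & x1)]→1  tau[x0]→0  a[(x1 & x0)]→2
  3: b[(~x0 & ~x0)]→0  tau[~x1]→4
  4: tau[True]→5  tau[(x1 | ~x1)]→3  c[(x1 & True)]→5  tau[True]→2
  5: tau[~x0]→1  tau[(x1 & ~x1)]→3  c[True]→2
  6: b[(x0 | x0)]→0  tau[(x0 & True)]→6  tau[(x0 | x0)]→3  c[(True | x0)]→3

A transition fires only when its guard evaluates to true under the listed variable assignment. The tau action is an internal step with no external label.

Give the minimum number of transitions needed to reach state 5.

Answer: 2

Analysis:
Breadth-first toward 5:
  Layer 0: {0}
  Layer 1: {2,4}
  Layer 2: {1,3,5}
depth(5)=2, e.g. tau·c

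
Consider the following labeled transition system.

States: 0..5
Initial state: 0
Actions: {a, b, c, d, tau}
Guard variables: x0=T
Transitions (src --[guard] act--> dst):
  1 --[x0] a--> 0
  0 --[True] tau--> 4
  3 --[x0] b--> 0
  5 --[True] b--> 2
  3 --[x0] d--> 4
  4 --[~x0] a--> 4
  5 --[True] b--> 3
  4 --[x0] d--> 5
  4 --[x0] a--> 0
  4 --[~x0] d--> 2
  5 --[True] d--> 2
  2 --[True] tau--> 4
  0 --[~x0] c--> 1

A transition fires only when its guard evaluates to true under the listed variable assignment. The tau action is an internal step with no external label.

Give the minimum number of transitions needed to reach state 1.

BFS to 1:
  Layer 0: {0}
  Layer 1: {4}
  Layer 2: {5}
  Layer 3: {2,3}
1 never appears.

Answer: UNREACHABLE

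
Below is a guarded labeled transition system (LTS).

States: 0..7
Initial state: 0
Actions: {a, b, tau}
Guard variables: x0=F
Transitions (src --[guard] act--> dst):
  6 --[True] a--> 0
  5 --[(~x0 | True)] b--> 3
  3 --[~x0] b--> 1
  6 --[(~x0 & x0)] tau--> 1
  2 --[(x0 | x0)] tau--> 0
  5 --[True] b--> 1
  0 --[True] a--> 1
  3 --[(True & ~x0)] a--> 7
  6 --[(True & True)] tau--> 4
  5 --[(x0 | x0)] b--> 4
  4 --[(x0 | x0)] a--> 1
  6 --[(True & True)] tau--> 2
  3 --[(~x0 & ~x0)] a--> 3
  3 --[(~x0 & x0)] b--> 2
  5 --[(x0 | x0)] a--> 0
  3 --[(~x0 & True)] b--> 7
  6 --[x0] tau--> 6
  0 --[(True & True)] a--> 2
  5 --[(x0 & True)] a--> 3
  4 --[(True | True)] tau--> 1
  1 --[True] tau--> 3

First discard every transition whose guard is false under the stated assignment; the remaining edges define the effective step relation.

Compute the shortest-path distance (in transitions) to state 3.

Layered search for 3:
  L0 = {0}
  L1 = {1,2}
  L2 = {3}
depth(3)=2, e.g. a·tau

Answer: 2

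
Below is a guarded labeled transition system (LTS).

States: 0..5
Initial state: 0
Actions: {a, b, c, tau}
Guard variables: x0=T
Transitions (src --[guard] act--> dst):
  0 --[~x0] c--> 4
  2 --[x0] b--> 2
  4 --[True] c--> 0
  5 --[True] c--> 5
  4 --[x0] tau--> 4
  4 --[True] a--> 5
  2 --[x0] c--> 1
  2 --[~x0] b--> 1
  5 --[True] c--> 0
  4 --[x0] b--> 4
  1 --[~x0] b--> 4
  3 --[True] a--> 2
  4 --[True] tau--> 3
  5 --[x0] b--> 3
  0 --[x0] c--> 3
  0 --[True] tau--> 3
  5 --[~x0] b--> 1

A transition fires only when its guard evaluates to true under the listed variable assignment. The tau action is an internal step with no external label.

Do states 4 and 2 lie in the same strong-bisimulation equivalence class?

Compute ~ classes (split until stable):
  π0 = {{0,1,2,3,4,5}}
  π1 = {{0},{1},{2,5},{3},{4}}
  π2 = {{0},{1},{2},{3},{4},{5}}
6 equivalence class(es) (converged in 3)
class of 4: {4}; class of 2: {2}

Answer: NOT BISIMILAR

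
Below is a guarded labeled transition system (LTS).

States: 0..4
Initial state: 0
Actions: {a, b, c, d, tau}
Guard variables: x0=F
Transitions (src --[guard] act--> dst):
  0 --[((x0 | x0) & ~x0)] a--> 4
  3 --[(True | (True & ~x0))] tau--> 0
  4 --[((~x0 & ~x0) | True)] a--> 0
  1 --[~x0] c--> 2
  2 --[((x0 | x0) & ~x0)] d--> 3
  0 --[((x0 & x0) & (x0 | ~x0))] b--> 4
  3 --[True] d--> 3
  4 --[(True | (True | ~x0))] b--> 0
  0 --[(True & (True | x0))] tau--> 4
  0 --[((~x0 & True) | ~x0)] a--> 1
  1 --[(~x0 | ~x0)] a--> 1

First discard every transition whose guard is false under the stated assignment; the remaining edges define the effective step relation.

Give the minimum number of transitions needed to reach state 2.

Answer: 2

Analysis:
Layered search for 2:
  L0 = {0}
  L1 = {1,4}
  L2 = {2}
2 enters at depth 2; path a·c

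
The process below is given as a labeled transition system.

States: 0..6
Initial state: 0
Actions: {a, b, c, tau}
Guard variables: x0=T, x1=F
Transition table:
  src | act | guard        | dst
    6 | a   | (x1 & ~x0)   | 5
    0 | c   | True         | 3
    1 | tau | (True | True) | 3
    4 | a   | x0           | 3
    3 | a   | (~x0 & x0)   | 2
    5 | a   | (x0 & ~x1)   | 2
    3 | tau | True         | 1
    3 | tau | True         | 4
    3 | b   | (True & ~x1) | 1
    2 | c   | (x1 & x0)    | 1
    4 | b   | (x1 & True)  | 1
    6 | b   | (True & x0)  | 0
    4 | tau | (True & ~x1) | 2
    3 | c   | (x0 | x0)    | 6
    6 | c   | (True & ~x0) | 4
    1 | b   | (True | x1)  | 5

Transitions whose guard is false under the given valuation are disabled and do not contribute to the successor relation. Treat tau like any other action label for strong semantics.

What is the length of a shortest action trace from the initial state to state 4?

Breadth-first toward 4:
  depth 0: {0}
  depth 1: {3}
  depth 2: {1,4,6}
depth(4)=2, e.g. c·tau

Answer: 2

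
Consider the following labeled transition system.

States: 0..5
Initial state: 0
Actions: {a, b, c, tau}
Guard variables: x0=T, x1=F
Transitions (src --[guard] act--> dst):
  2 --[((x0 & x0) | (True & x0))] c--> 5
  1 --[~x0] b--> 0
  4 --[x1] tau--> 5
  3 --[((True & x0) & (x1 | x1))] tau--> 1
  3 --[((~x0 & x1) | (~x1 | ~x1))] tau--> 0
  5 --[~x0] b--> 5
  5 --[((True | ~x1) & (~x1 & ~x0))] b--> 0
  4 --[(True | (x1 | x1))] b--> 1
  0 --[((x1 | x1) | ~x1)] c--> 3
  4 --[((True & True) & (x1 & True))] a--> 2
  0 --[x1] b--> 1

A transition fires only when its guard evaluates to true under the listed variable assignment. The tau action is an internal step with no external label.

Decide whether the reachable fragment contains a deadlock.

Answer: DEADLOCK-FREE

Analysis:
Reachable = {0,3}
  0: c→3  [deg 1]
  3: tau→0  [deg 1]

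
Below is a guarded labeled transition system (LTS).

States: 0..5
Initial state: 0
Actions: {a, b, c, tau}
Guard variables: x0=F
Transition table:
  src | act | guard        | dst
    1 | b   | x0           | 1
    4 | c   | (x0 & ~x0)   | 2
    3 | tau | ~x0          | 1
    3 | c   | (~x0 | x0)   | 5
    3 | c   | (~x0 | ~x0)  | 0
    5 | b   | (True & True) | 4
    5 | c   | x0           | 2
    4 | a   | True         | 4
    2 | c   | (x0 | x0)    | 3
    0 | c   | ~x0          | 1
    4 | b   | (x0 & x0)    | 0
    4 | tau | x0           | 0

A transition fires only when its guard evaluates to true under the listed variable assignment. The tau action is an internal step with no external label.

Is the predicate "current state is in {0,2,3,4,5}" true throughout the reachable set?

Safe = {0,2,3,4,5}
Reach set: {0,1}
  0: ✓
  1: ✗ unsafe
counterexample path to 1: c

Answer: INVARIANT VIOLATED at state 1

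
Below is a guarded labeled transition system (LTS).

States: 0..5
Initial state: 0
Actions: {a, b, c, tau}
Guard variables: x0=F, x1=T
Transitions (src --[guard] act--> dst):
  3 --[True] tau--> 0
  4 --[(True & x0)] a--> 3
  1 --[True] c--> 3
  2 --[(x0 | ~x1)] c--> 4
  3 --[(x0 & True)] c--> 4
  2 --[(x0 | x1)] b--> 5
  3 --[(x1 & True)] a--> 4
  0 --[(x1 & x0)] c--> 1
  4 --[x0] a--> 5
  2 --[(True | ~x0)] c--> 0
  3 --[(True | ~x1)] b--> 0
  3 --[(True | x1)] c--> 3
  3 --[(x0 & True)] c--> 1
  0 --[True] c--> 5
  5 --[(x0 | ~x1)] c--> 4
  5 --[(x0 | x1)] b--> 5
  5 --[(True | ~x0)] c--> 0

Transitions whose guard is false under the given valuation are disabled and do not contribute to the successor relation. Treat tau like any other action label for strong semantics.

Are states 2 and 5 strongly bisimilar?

Answer: BISIMILAR

Trace:
Compute ~ classes (split until stable):
  round 0: {{0,1,2,3,4,5}}
  round 1: {{0,1},{2,5},{3},{4}}
  round 2: {{0},{1},{2,5},{3},{4}}
5 equivalence class(es) (converged in 3)
[2]={2,5}  [5]={2,5}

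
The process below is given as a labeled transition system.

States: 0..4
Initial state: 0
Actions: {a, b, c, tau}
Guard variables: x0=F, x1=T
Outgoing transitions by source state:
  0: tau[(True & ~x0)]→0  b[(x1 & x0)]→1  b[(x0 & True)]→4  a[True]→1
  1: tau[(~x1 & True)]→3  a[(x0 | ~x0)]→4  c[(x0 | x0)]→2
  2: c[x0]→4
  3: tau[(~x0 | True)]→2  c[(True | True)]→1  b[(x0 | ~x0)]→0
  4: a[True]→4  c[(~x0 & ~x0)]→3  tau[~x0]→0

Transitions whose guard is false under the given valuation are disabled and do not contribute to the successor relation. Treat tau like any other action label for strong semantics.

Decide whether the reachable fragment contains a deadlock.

Reach set: {0,1,2,3,4}
  0: a→1  tau→0  [deg 2]
  1: a→4  [deg 1]
  2: ∅  [deadlock]
  3: b→0  c→1  tau→2  [deg 3]
  4: a→4  c→3  tau→0  [deg 3]
Path to 2: a·a·c·tau

Answer: DEADLOCK at state 2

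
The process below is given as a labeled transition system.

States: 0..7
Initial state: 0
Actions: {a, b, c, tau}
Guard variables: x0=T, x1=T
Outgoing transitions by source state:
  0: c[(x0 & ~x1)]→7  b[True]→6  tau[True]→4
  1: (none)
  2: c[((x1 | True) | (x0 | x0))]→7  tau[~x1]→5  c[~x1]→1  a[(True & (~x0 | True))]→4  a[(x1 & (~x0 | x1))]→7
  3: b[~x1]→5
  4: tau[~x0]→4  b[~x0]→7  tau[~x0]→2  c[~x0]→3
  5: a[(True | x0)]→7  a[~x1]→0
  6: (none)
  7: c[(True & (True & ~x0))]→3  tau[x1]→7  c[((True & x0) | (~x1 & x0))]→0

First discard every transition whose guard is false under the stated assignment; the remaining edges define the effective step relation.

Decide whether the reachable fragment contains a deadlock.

Answer: DEADLOCK at state 4

Working:
R = {0,4,6}
  0: b→6  tau→4  [2 exit(s)]
  4: ∅  [no exit]
  6: ∅  [no exit]
Path to 4: tau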